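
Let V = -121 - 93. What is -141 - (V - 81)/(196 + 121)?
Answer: -44402/317 ≈ -140.07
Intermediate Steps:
V = -214
-141 - (V - 81)/(196 + 121) = -141 - (-214 - 81)/(196 + 121) = -141 - (-295)/317 = -141 - 1*(-295/317) = -141 + 295/317 = -44402/317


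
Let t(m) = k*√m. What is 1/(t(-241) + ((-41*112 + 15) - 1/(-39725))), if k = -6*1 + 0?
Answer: -601904341325/2756057103769623 + 1578075625*I*√241/5512114207539246 ≈ -0.00021839 + 4.4445e-6*I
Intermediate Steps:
k = -6 (k = -6 + 0 = -6)
t(m) = -6*√m
1/(t(-241) + ((-41*112 + 15) - 1/(-39725))) = 1/(-6*I*√241 + ((-41*112 + 15) - 1/(-39725))) = 1/(-6*I*√241 + ((-4592 + 15) - 1*(-1/39725))) = 1/(-6*I*√241 + (-4577 + 1/39725)) = 1/(-6*I*√241 - 181821324/39725) = 1/(-181821324/39725 - 6*I*√241)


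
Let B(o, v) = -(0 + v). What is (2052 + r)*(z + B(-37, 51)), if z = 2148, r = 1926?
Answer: 8341866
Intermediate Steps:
B(o, v) = -v
(2052 + r)*(z + B(-37, 51)) = (2052 + 1926)*(2148 - 1*51) = 3978*(2148 - 51) = 3978*2097 = 8341866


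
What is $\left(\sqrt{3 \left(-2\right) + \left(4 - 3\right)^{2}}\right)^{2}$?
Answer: $-5$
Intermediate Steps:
$\left(\sqrt{3 \left(-2\right) + \left(4 - 3\right)^{2}}\right)^{2} = \left(\sqrt{-6 + 1^{2}}\right)^{2} = \left(\sqrt{-6 + 1}\right)^{2} = \left(\sqrt{-5}\right)^{2} = \left(i \sqrt{5}\right)^{2} = -5$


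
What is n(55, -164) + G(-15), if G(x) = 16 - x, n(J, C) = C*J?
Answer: -8989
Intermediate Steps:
n(55, -164) + G(-15) = -164*55 + (16 - 1*(-15)) = -9020 + (16 + 15) = -9020 + 31 = -8989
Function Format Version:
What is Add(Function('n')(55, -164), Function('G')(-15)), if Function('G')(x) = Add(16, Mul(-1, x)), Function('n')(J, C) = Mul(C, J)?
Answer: -8989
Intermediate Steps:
Add(Function('n')(55, -164), Function('G')(-15)) = Add(Mul(-164, 55), Add(16, Mul(-1, -15))) = Add(-9020, Add(16, 15)) = Add(-9020, 31) = -8989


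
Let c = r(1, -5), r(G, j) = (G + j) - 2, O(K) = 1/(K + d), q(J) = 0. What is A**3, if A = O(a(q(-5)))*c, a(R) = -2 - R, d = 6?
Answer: -27/8 ≈ -3.3750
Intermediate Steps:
O(K) = 1/(6 + K) (O(K) = 1/(K + 6) = 1/(6 + K))
r(G, j) = -2 + G + j
c = -6 (c = -2 + 1 - 5 = -6)
A = -3/2 (A = -6/(6 + (-2 - 1*0)) = -6/(6 + (-2 + 0)) = -6/(6 - 2) = -6/4 = (1/4)*(-6) = -3/2 ≈ -1.5000)
A**3 = (-3/2)**3 = -27/8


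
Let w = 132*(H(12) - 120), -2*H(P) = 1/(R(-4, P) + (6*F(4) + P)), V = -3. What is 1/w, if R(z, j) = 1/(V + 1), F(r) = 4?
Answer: -71/1124772 ≈ -6.3124e-5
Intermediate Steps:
R(z, j) = -1/2 (R(z, j) = 1/(-3 + 1) = 1/(-2) = -1/2)
H(P) = -1/(2*(47/2 + P)) (H(P) = -1/(2*(-1/2 + (6*4 + P))) = -1/(2*(-1/2 + (24 + P))) = -1/(2*(47/2 + P)))
w = -1124772/71 (w = 132*(-1/(47 + 2*12) - 120) = 132*(-1/(47 + 24) - 120) = 132*(-1/71 - 120) = 132*(-8521/71) = -1124772/71 ≈ -15842.)
1/w = 1/(-1124772/71) = -71/1124772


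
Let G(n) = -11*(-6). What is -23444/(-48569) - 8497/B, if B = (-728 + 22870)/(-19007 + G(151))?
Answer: 7817295407261/1075414798 ≈ 7269.1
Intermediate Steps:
G(n) = 66
B = -22142/18941 (B = (-728 + 22870)/(-19007 + 66) = 22142/(-18941) = 22142*(-1/18941) = -22142/18941 ≈ -1.1690)
-23444/(-48569) - 8497/B = -23444/(-48569) - 8497/(-22142/18941) = -23444*(-1/48569) - 8497*(-18941/22142) = 23444/48569 + 160941677/22142 = 7817295407261/1075414798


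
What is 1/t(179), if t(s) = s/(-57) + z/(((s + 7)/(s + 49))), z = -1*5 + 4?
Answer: -1767/7715 ≈ -0.22903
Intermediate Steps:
z = -1 (z = -5 + 4 = -1)
t(s) = -s/57 - (49 + s)/(7 + s) (t(s) = s/(-57) - 1/((s + 7)/(s + 49)) = s*(-1/57) - 1/((7 + s)/(49 + s)) = -s/57 - 1/((7 + s)/(49 + s)) = -s/57 - (49 + s)/(7 + s))
1/t(179) = 1/((-2793 - 1*179² - 64*179)/(57*(7 + 179))) = 1/((1/57)*(-2793 - 1*32041 - 11456)/186) = 1/((1/57)*(1/186)*(-2793 - 32041 - 11456)) = 1/((1/57)*(1/186)*(-46290)) = 1/(-7715/1767) = -1767/7715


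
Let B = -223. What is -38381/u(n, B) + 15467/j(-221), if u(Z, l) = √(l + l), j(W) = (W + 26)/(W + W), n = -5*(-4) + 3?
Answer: 525878/15 + 38381*I*√446/446 ≈ 35059.0 + 1817.4*I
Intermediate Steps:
n = 23 (n = 20 + 3 = 23)
j(W) = (26 + W)/(2*W) (j(W) = (26 + W)/((2*W)) = (26 + W)*(1/(2*W)) = (26 + W)/(2*W))
u(Z, l) = √2*√l (u(Z, l) = √(2*l) = √2*√l)
-38381/u(n, B) + 15467/j(-221) = -38381*(-I*√446/446) + 15467/(((½)*(26 - 221)/(-221))) = -38381*(-I*√446/446) + 15467/(((½)*(-1/221)*(-195))) = -38381*(-I*√446/446) + 15467/(15/34) = -(-38381)*I*√446/446 + 15467*(34/15) = 38381*I*√446/446 + 525878/15 = 525878/15 + 38381*I*√446/446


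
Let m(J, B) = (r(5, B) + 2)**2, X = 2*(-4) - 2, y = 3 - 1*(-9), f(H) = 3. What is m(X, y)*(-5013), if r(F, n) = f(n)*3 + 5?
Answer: -1283328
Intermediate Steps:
y = 12 (y = 3 + 9 = 12)
X = -10 (X = -8 - 2 = -10)
r(F, n) = 14 (r(F, n) = 3*3 + 5 = 9 + 5 = 14)
m(J, B) = 256 (m(J, B) = (14 + 2)**2 = 16**2 = 256)
m(X, y)*(-5013) = 256*(-5013) = -1283328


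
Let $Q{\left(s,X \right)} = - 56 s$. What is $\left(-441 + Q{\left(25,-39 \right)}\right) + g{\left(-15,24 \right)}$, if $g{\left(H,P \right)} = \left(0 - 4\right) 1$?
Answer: $-1845$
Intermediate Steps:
$g{\left(H,P \right)} = -4$ ($g{\left(H,P \right)} = \left(-4\right) 1 = -4$)
$\left(-441 + Q{\left(25,-39 \right)}\right) + g{\left(-15,24 \right)} = \left(-441 - 1400\right) - 4 = -1841 - 4 = -1845$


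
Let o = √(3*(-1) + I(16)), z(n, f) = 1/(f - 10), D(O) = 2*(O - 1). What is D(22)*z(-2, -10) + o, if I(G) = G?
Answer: -21/10 + √13 ≈ 1.5056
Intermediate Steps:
D(O) = -2 + 2*O (D(O) = 2*(-1 + O) = -2 + 2*O)
z(n, f) = 1/(-10 + f)
o = √13 (o = √(3*(-1) + 16) = √(-3 + 16) = √13 ≈ 3.6056)
D(22)*z(-2, -10) + o = (-2 + 2*22)/(-10 - 10) + √13 = (-2 + 44)/(-20) + √13 = 42*(-1/20) + √13 = -21/10 + √13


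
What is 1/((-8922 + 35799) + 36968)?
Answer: 1/63845 ≈ 1.5663e-5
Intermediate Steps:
1/((-8922 + 35799) + 36968) = 1/(26877 + 36968) = 1/63845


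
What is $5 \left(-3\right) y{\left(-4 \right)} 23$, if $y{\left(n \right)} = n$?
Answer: $1380$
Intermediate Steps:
$5 \left(-3\right) y{\left(-4 \right)} 23 = 5 \left(-3\right) \left(-4\right) 23 = \left(-15\right) \left(-4\right) 23 = 60 \cdot 23 = 1380$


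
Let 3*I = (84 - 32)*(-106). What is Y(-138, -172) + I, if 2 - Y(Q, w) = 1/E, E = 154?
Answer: -847927/462 ≈ -1835.3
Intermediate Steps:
Y(Q, w) = 307/154 (Y(Q, w) = 2 - 1/154 = 307/154)
I = -5512/3 (I = ((84 - 32)*(-106))/3 = (52*(-106))/3 = (1/3)*(-5512) = -5512/3 ≈ -1837.3)
Y(-138, -172) + I = 307/154 - 5512/3 = -847927/462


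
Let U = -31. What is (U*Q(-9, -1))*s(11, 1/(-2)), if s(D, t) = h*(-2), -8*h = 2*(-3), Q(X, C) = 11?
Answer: 1023/2 ≈ 511.50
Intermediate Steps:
h = 3/4 (h = -(-3)/4 = -1/8*(-6) = 3/4 ≈ 0.75000)
s(D, t) = -3/2 (s(D, t) = (3/4)*(-2) = -3/2)
(U*Q(-9, -1))*s(11, 1/(-2)) = -31*11*(-3/2) = -341*(-3/2) = 1023/2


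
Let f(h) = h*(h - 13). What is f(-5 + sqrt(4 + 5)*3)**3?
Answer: -46656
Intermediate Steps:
f(h) = h*(-13 + h)
f(-5 + sqrt(4 + 5)*3)**3 = ((-5 + sqrt(4 + 5)*3)*(-13 + (-5 + sqrt(4 + 5)*3)))**3 = ((-5 + sqrt(9)*3)*(-13 + (-5 + sqrt(9)*3)))**3 = ((-5 + 3*3)*(-13 + (-5 + 3*3)))**3 = ((-5 + 9)*(-13 + (-5 + 9)))**3 = (4*(-13 + 4))**3 = (4*(-9))**3 = (-36)**3 = -46656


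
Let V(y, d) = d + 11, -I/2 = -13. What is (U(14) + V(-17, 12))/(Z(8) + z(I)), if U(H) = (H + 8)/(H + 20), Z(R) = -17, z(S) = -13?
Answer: -67/85 ≈ -0.78824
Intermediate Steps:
I = 26 (I = -2*(-13) = 26)
U(H) = (8 + H)/(20 + H)
V(y, d) = 11 + d
(U(14) + V(-17, 12))/(Z(8) + z(I)) = ((8 + 14)/(20 + 14) + (11 + 12))/(-17 - 13) = (22/34 + 23)/(-30) = ((1/34)*22 + 23)*(-1/30) = (11/17 + 23)*(-1/30) = (402/17)*(-1/30) = -67/85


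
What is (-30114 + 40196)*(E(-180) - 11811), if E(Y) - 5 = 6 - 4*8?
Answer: -119290224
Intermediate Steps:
E(Y) = -21 (E(Y) = 5 + (6 - 4*8) = 5 + (6 - 32) = 5 - 26 = -21)
(-30114 + 40196)*(E(-180) - 11811) = (-30114 + 40196)*(-21 - 11811) = 10082*(-11832) = -119290224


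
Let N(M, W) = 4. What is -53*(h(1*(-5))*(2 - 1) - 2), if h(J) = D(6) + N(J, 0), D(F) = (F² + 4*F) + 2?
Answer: -3392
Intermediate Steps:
D(F) = 2 + F² + 4*F
h(J) = 66 (h(J) = (2 + 6² + 4*6) + 4 = (2 + 36 + 24) + 4 = 62 + 4 = 66)
-53*(h(1*(-5))*(2 - 1) - 2) = -53*(66*(2 - 1) - 2) = -53*(66*1 - 2) = -53*(66 - 2) = -53*64 = -3392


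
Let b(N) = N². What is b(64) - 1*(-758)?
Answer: 4854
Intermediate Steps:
b(64) - 1*(-758) = 64² - 1*(-758) = 4096 + 758 = 4854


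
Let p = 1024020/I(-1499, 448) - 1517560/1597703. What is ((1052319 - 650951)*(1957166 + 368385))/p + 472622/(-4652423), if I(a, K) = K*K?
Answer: 348128752593633944021161836982/1548674682490958965 ≈ 2.2479e+11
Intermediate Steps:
I(a, K) = K**2
p = 332874865955/80166345728 (p = 1024020/(448**2) - 1517560/1597703 = 1024020/200704 - 1517560*1/1597703 = 1024020*(1/200704) - 1517560/1597703 = 256005/50176 - 1517560/1597703 = 332874865955/80166345728 ≈ 4.1523)
((1052319 - 650951)*(1957166 + 368385))/p + 472622/(-4652423) = ((1052319 - 650951)*(1957166 + 368385))/(332874865955/80166345728) + 472622/(-4652423) = (401368*2325551)*(80166345728/332874865955) + 472622*(-1/4652423) = 933401753768*(80166345728/332874865955) - 472622/4652423 = 74827407695687014703104/332874865955 - 472622/4652423 = 348128752593633944021161836982/1548674682490958965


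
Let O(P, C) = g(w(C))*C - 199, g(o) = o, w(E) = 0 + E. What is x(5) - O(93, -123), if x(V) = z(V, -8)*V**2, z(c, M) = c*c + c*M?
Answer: -15305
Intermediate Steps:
w(E) = E
z(c, M) = c**2 + M*c
O(P, C) = -199 + C**2 (O(P, C) = C*C - 199 = C**2 - 199 = -199 + C**2)
x(V) = V**3*(-8 + V) (x(V) = (V*(-8 + V))*V**2 = V**3*(-8 + V))
x(5) - O(93, -123) = 5**3*(-8 + 5) - (-199 + (-123)**2) = 125*(-3) - (-199 + 15129) = -375 - 1*14930 = -375 - 14930 = -15305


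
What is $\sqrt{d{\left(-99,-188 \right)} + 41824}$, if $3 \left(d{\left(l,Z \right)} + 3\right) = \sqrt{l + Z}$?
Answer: $\frac{\sqrt{376389 + 3 i \sqrt{287}}}{3} \approx 204.5 + 0.013807 i$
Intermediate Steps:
$d{\left(l,Z \right)} = -3 + \frac{\sqrt{Z + l}}{3}$ ($d{\left(l,Z \right)} = -3 + \frac{\sqrt{l + Z}}{3} = -3 + \frac{\sqrt{Z + l}}{3}$)
$\sqrt{d{\left(-99,-188 \right)} + 41824} = \sqrt{\left(-3 + \frac{\sqrt{-188 - 99}}{3}\right) + 41824} = \sqrt{\left(-3 + \frac{\sqrt{-287}}{3}\right) + 41824} = \sqrt{\left(-3 + \frac{i \sqrt{287}}{3}\right) + 41824} = \sqrt{41821 + \frac{i \sqrt{287}}{3}}$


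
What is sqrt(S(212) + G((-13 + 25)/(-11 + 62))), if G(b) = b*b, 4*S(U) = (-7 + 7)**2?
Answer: 4/17 ≈ 0.23529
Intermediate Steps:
S(U) = 0 (S(U) = (-7 + 7)**2/4 = (1/4)*0**2 = (1/4)*0 = 0)
G(b) = b**2
sqrt(S(212) + G((-13 + 25)/(-11 + 62))) = sqrt(0 + ((-13 + 25)/(-11 + 62))**2) = sqrt(0 + (12/51)**2) = sqrt(0 + (12*(1/51))**2) = sqrt(0 + (4/17)**2) = sqrt(0 + 16/289) = sqrt(16/289) = 4/17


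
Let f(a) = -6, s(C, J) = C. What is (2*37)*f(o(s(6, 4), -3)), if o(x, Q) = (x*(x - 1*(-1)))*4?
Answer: -444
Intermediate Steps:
o(x, Q) = 4*x*(1 + x) (o(x, Q) = (x*(x + 1))*4 = (x*(1 + x))*4 = 4*x*(1 + x))
(2*37)*f(o(s(6, 4), -3)) = (2*37)*(-6) = 74*(-6) = -444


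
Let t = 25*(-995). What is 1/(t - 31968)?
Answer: -1/56843 ≈ -1.7592e-5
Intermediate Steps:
t = -24875
1/(t - 31968) = 1/(-24875 - 31968) = 1/(-56843) = -1/56843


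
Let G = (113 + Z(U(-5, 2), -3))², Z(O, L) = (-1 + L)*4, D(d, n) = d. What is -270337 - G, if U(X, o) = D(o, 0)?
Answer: -279746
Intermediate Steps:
U(X, o) = o
Z(O, L) = -4 + 4*L
G = 9409 (G = (113 + (-4 + 4*(-3)))² = (113 + (-4 - 12))² = (113 - 16)² = 97² = 9409)
-270337 - G = -270337 - 1*9409 = -270337 - 9409 = -279746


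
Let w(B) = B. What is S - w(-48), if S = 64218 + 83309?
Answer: 147575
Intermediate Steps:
S = 147527
S - w(-48) = 147527 - 1*(-48) = 147527 + 48 = 147575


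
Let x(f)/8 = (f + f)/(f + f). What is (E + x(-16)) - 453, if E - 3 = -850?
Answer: -1292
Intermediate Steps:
E = -847 (E = 3 - 850 = -847)
x(f) = 8 (x(f) = 8*((f + f)/(f + f)) = 8*((2*f)/((2*f))) = 8*((2*f)*(1/(2*f))) = 8*1 = 8)
(E + x(-16)) - 453 = (-847 + 8) - 453 = -839 - 453 = -1292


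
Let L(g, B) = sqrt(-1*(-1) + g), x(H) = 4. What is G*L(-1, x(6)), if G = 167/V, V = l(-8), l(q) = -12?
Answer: 0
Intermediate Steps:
V = -12
L(g, B) = sqrt(1 + g)
G = -167/12 (G = 167/(-12) = 167*(-1/12) = -167/12 ≈ -13.917)
G*L(-1, x(6)) = -167*sqrt(1 - 1)/12 = -167*sqrt(0)/12 = -167/12*0 = 0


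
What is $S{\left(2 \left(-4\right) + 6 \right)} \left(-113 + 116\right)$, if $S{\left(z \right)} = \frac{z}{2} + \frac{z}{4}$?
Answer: $- \frac{9}{2} \approx -4.5$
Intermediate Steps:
$S{\left(z \right)} = \frac{3 z}{4}$ ($S{\left(z \right)} = z \frac{1}{2} + z \frac{1}{4} = \frac{z}{2} + \frac{z}{4} = \frac{3 z}{4}$)
$S{\left(2 \left(-4\right) + 6 \right)} \left(-113 + 116\right) = \frac{3 \left(2 \left(-4\right) + 6\right)}{4} \left(-113 + 116\right) = \frac{3 \left(-8 + 6\right)}{4} \cdot 3 = \frac{3}{4} \left(-2\right) 3 = \left(- \frac{3}{2}\right) 3 = - \frac{9}{2}$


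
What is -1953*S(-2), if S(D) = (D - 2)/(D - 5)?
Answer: -1116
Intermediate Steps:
S(D) = (-2 + D)/(-5 + D)
-1953*S(-2) = -1953*(-2 - 2)/(-5 - 2) = -1953*(-4)/(-7) = -(-279)*(-4) = -1953*4/7 = -1116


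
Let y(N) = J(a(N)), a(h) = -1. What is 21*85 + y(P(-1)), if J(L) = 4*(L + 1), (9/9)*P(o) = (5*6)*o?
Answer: 1785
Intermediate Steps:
P(o) = 30*o (P(o) = (5*6)*o = 30*o)
J(L) = 4 + 4*L (J(L) = 4*(1 + L) = 4 + 4*L)
y(N) = 0 (y(N) = 4 + 4*(-1) = 4 - 4 = 0)
21*85 + y(P(-1)) = 21*85 + 0 = 1785 + 0 = 1785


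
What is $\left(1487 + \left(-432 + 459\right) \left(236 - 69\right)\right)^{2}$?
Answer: $35952016$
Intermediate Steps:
$\left(1487 + \left(-432 + 459\right) \left(236 - 69\right)\right)^{2} = \left(1487 + 27 \cdot 167\right)^{2} = \left(1487 + 4509\right)^{2} = 5996^{2} = 35952016$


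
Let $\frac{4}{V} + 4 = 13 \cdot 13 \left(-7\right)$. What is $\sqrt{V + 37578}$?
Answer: $\frac{\sqrt{52946232334}}{1187} \approx 193.85$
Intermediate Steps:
$V = - \frac{4}{1187}$ ($V = \frac{4}{-4 + 13 \cdot 13 \left(-7\right)} = \frac{4}{-4 + 169 \left(-7\right)} = \frac{4}{-4 - 1183} = \frac{4}{-1187} = 4 \left(- \frac{1}{1187}\right) = - \frac{4}{1187} \approx -0.0033698$)
$\sqrt{V + 37578} = \sqrt{- \frac{4}{1187} + 37578} = \sqrt{\frac{44605082}{1187}} = \frac{\sqrt{52946232334}}{1187}$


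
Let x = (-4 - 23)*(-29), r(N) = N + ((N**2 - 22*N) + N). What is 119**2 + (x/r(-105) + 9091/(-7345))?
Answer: 91003405659/6426875 ≈ 14160.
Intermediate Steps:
r(N) = N**2 - 20*N (r(N) = N + (N**2 - 21*N) = N**2 - 20*N)
x = 783 (x = -27*(-29) = 783)
119**2 + (x/r(-105) + 9091/(-7345)) = 119**2 + (783/((-105*(-20 - 105))) + 9091/(-7345)) = 14161 + (783/((-105*(-125))) + 9091*(-1/7345)) = 14161 + (783/13125 - 9091/7345) = 14161 + (783*(1/13125) - 9091/7345) = 14161 + (261/4375 - 9091/7345) = 14161 - 7571216/6426875 = 91003405659/6426875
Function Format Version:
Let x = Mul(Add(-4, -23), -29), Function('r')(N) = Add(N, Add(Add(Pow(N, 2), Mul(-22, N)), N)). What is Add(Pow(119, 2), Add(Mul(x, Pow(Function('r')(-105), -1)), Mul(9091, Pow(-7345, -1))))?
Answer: Rational(91003405659, 6426875) ≈ 14160.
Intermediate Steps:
Function('r')(N) = Add(Pow(N, 2), Mul(-20, N)) (Function('r')(N) = Add(N, Add(Pow(N, 2), Mul(-21, N))) = Add(Pow(N, 2), Mul(-20, N)))
x = 783 (x = Mul(-27, -29) = 783)
Add(Pow(119, 2), Add(Mul(x, Pow(Function('r')(-105), -1)), Mul(9091, Pow(-7345, -1)))) = Add(Pow(119, 2), Add(Mul(783, Pow(Mul(-105, Add(-20, -105)), -1)), Mul(9091, Pow(-7345, -1)))) = Add(14161, Add(Mul(783, Pow(Mul(-105, -125), -1)), Mul(9091, Rational(-1, 7345)))) = Add(14161, Add(Mul(783, Pow(13125, -1)), Rational(-9091, 7345))) = Add(14161, Add(Mul(783, Rational(1, 13125)), Rational(-9091, 7345))) = Add(14161, Add(Rational(261, 4375), Rational(-9091, 7345))) = Add(14161, Rational(-7571216, 6426875)) = Rational(91003405659, 6426875)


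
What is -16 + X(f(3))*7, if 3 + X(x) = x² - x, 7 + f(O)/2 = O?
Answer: 467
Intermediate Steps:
f(O) = -14 + 2*O
X(x) = -3 + x² - x (X(x) = -3 + (x² - x) = -3 + x² - x)
-16 + X(f(3))*7 = -16 + (-3 + (-14 + 2*3)² - (-14 + 2*3))*7 = -16 + (-3 + (-14 + 6)² - (-14 + 6))*7 = -16 + (-3 + (-8)² - 1*(-8))*7 = -16 + (-3 + 64 + 8)*7 = -16 + 69*7 = -16 + 483 = 467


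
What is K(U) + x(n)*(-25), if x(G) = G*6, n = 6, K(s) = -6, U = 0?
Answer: -906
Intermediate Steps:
x(G) = 6*G
K(U) + x(n)*(-25) = -6 + (6*6)*(-25) = -6 + 36*(-25) = -6 - 900 = -906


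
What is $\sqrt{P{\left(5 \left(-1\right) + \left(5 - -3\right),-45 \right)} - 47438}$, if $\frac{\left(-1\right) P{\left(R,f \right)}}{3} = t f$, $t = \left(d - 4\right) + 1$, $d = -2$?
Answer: $i \sqrt{48113} \approx 219.35 i$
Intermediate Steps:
$t = -5$ ($t = \left(-2 - 4\right) + 1 = -6 + 1 = -5$)
$P{\left(R,f \right)} = 15 f$ ($P{\left(R,f \right)} = - 3 \left(- 5 f\right) = 15 f$)
$\sqrt{P{\left(5 \left(-1\right) + \left(5 - -3\right),-45 \right)} - 47438} = \sqrt{15 \left(-45\right) - 47438} = \sqrt{-675 - 47438} = \sqrt{-48113} = i \sqrt{48113}$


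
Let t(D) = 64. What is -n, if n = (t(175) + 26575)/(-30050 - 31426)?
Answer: 26639/61476 ≈ 0.43332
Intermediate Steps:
n = -26639/61476 (n = (64 + 26575)/(-30050 - 31426) = 26639/(-61476) = 26639*(-1/61476) = -26639/61476 ≈ -0.43332)
-n = -1*(-26639/61476) = 26639/61476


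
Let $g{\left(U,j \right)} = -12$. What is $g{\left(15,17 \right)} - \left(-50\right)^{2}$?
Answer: $-2512$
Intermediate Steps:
$g{\left(15,17 \right)} - \left(-50\right)^{2} = -12 - \left(-50\right)^{2} = -12 - 2500 = -2512$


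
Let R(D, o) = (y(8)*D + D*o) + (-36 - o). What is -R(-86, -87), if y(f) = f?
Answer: -6845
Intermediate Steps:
R(D, o) = -36 - o + 8*D + D*o (R(D, o) = (8*D + D*o) + (-36 - o) = -36 - o + 8*D + D*o)
-R(-86, -87) = -(-36 - 1*(-87) + 8*(-86) - 86*(-87)) = -(-36 + 87 - 688 + 7482) = -1*6845 = -6845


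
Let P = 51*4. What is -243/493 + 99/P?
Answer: -15/1972 ≈ -0.0076065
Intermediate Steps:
P = 204
-243/493 + 99/P = -243/493 + 99/204 = -243*1/493 + 99*(1/204) = -243/493 + 33/68 = -15/1972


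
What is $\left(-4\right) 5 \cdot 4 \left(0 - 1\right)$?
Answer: $80$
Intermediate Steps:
$\left(-4\right) 5 \cdot 4 \left(0 - 1\right) = \left(-20\right) 4 \left(-1\right) = \left(-80\right) \left(-1\right) = 80$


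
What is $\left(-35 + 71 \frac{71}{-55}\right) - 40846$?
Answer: $- \frac{2253496}{55} \approx -40973.0$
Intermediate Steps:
$\left(-35 + 71 \frac{71}{-55}\right) - 40846 = \left(-35 + 71 \cdot 71 \left(- \frac{1}{55}\right)\right) - 40846 = \left(-35 + 71 \left(- \frac{71}{55}\right)\right) - 40846 = \left(-35 - \frac{5041}{55}\right) - 40846 = - \frac{6966}{55} - 40846 = - \frac{2253496}{55}$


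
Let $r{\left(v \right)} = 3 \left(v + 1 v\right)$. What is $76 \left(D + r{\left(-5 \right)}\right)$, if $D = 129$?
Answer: $7524$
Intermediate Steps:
$r{\left(v \right)} = 6 v$ ($r{\left(v \right)} = 3 \left(v + v\right) = 3 \cdot 2 v = 6 v$)
$76 \left(D + r{\left(-5 \right)}\right) = 76 \left(129 + 6 \left(-5\right)\right) = 76 \left(129 - 30\right) = 76 \cdot 99 = 7524$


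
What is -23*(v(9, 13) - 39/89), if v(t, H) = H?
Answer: -25714/89 ≈ -288.92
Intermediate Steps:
-23*(v(9, 13) - 39/89) = -23*(13 - 39/89) = -23*1118/89 = -25714/89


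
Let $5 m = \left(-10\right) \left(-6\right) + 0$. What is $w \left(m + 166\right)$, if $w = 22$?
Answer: $3916$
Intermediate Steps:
$m = 12$ ($m = \frac{\left(-10\right) \left(-6\right) + 0}{5} = \frac{60 + 0}{5} = \frac{1}{5} \cdot 60 = 12$)
$w \left(m + 166\right) = 22 \left(12 + 166\right) = 22 \cdot 178 = 3916$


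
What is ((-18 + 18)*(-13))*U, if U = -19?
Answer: 0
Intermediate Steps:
((-18 + 18)*(-13))*U = ((-18 + 18)*(-13))*(-19) = (0*(-13))*(-19) = 0*(-19) = 0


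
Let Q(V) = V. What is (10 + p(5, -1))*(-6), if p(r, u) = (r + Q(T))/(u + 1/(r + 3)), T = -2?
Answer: -276/7 ≈ -39.429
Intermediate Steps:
p(r, u) = (-2 + r)/(u + 1/(3 + r)) (p(r, u) = (r - 2)/(u + 1/(r + 3)) = (-2 + r)/(u + 1/(3 + r)))
(10 + p(5, -1))*(-6) = (10 + (-6 + 5 + 5²)/(1 + 3*(-1) + 5*(-1)))*(-6) = (10 + (-6 + 5 + 25)/(1 - 3 - 5))*(-6) = (10 + 24/(-7))*(-6) = (10 - ⅐*24)*(-6) = (10 - 24/7)*(-6) = (46/7)*(-6) = -276/7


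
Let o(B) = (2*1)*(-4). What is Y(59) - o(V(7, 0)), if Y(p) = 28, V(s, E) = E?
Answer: 36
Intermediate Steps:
o(B) = -8 (o(B) = 2*(-4) = -8)
Y(59) - o(V(7, 0)) = 28 - 1*(-8) = 28 + 8 = 36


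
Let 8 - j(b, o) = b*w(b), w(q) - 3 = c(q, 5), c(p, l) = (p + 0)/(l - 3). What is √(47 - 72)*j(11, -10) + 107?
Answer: 107 - 855*I/2 ≈ 107.0 - 427.5*I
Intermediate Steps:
c(p, l) = p/(-3 + l)
w(q) = 3 + q/2 (w(q) = 3 + q/(-3 + 5) = 3 + q/2)
j(b, o) = 8 - b*(3 + b/2)
√(47 - 72)*j(11, -10) + 107 = √(47 - 72)*(8 - ½*11*(6 + 11)) + 107 = √(-25)*(8 - ½*11*17) + 107 = (5*I)*(8 - 187/2) + 107 = (5*I)*(-171/2) + 107 = -855*I/2 + 107 = 107 - 855*I/2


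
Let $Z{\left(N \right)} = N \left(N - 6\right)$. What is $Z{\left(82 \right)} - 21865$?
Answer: $-15633$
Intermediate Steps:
$Z{\left(N \right)} = N \left(-6 + N\right)$
$Z{\left(82 \right)} - 21865 = 82 \left(-6 + 82\right) - 21865 = 82 \cdot 76 - 21865 = 6232 - 21865 = -15633$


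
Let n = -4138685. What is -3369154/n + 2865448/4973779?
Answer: 28616614068846/20584904540615 ≈ 1.3902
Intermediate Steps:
-3369154/n + 2865448/4973779 = -3369154/(-4138685) + 2865448/4973779 = -3369154*(-1/4138685) + 2865448*(1/4973779) = 3369154/4138685 + 2865448/4973779 = 28616614068846/20584904540615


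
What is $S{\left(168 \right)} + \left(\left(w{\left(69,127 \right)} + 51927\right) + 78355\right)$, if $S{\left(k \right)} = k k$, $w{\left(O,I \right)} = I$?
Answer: $158633$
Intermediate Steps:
$S{\left(k \right)} = k^{2}$
$S{\left(168 \right)} + \left(\left(w{\left(69,127 \right)} + 51927\right) + 78355\right) = 168^{2} + \left(\left(127 + 51927\right) + 78355\right) = 28224 + \left(52054 + 78355\right) = 28224 + 130409 = 158633$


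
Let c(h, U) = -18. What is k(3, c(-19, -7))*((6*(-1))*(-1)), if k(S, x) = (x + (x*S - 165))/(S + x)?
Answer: 474/5 ≈ 94.800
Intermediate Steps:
k(S, x) = (-165 + x + S*x)/(S + x) (k(S, x) = (x + (S*x - 165))/(S + x) = (x + (-165 + S*x))/(S + x) = (-165 + x + S*x)/(S + x))
k(3, c(-19, -7))*((6*(-1))*(-1)) = ((-165 - 18 + 3*(-18))/(3 - 18))*((6*(-1))*(-1)) = ((-165 - 18 - 54)/(-15))*(-6*(-1)) = -1/15*(-237)*6 = (79/5)*6 = 474/5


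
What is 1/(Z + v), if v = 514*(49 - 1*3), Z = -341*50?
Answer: 1/6594 ≈ 0.00015165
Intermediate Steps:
Z = -17050
v = 23644 (v = 514*(49 - 3) = 514*46 = 23644)
1/(Z + v) = 1/(-17050 + 23644) = 1/6594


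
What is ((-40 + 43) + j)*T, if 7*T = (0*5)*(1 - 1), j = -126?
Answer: 0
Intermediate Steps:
T = 0 (T = ((0*5)*(1 - 1))/7 = (0*0)/7 = (⅐)*0 = 0)
((-40 + 43) + j)*T = ((-40 + 43) - 126)*0 = (3 - 126)*0 = -123*0 = 0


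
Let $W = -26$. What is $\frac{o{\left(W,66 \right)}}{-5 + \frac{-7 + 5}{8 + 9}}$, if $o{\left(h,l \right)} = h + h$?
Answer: $\frac{884}{87} \approx 10.161$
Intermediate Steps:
$o{\left(h,l \right)} = 2 h$
$\frac{o{\left(W,66 \right)}}{-5 + \frac{-7 + 5}{8 + 9}} = \frac{2 \left(-26\right)}{-5 + \frac{-7 + 5}{8 + 9}} = - \frac{52}{-5 - \frac{2}{17}} = - \frac{52}{- \frac{87}{17}} = \left(-52\right) \left(- \frac{17}{87}\right) = \frac{884}{87}$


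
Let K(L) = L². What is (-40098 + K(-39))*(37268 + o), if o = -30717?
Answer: -252717927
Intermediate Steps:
(-40098 + K(-39))*(37268 + o) = (-40098 + (-39)²)*(37268 - 30717) = (-40098 + 1521)*6551 = -38577*6551 = -252717927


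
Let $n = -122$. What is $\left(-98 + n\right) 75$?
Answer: $-16500$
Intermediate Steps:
$\left(-98 + n\right) 75 = \left(-98 - 122\right) 75 = \left(-220\right) 75 = -16500$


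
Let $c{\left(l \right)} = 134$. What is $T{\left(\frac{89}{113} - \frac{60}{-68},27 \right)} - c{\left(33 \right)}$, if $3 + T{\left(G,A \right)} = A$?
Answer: $-110$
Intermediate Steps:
$T{\left(G,A \right)} = -3 + A$
$T{\left(\frac{89}{113} - \frac{60}{-68},27 \right)} - c{\left(33 \right)} = \left(-3 + 27\right) - 134 = 24 - 134 = -110$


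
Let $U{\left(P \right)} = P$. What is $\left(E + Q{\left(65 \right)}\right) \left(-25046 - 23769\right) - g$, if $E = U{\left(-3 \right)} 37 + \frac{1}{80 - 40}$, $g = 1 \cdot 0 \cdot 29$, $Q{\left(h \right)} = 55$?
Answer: $\frac{21859357}{8} \approx 2.7324 \cdot 10^{6}$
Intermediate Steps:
$g = 0$ ($g = 0 \cdot 29 = 0$)
$E = - \frac{4439}{40}$ ($E = \left(-3\right) 37 + \frac{1}{80 - 40} = -111 + \frac{1}{40} = - \frac{4439}{40} \approx -110.97$)
$\left(E + Q{\left(65 \right)}\right) \left(-25046 - 23769\right) - g = \left(- \frac{4439}{40} + 55\right) \left(-25046 - 23769\right) - 0 = \left(- \frac{2239}{40}\right) \left(-48815\right) + 0 = \frac{21859357}{8} + 0 = \frac{21859357}{8}$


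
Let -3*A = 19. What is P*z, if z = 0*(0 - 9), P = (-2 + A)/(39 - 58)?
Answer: 0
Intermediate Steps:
A = -19/3 (A = -⅓*19 = -19/3 ≈ -6.3333)
P = 25/57 (P = (-2 - 19/3)/(39 - 58) = -25/3/(-19) = -25/3*(-1/19) = 25/57 ≈ 0.43860)
z = 0 (z = 0*(-9) = 0)
P*z = (25/57)*0 = 0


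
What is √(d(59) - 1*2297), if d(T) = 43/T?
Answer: 2*I*√1998330/59 ≈ 47.919*I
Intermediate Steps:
√(d(59) - 1*2297) = √(43/59 - 1*2297) = √(43*(1/59) - 2297) = √(43/59 - 2297) = √(-135480/59) = 2*I*√1998330/59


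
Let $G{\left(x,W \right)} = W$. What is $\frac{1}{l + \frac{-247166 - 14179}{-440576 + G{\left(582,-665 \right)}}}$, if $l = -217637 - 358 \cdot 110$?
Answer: $- \frac{441241}{113406176752} \approx -3.8908 \cdot 10^{-6}$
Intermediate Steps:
$l = -257017$ ($l = -217637 - 39380 = -257017$)
$\frac{1}{l + \frac{-247166 - 14179}{-440576 + G{\left(582,-665 \right)}}} = \frac{1}{-257017 + \frac{-247166 - 14179}{-440576 - 665}} = \frac{1}{-257017 - \frac{261345}{-441241}} = \frac{1}{-257017 - - \frac{261345}{441241}} = \frac{1}{-257017 + \frac{261345}{441241}} = \frac{1}{- \frac{113406176752}{441241}} = - \frac{441241}{113406176752}$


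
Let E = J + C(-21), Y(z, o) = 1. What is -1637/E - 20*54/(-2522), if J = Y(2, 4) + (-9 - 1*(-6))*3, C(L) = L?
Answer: 2079917/36569 ≈ 56.877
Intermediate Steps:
J = -8 (J = 1 + (-9 - 1*(-6))*3 = 1 + (-9 + 6)*3 = 1 - 3*3 = 1 - 9 = -8)
E = -29 (E = -8 - 21 = -29)
-1637/E - 20*54/(-2522) = -1637/(-29) - 20*54/(-2522) = -1637*(-1/29) - 1080*(-1/2522) = 1637/29 + 540/1261 = 2079917/36569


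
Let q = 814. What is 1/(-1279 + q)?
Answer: -1/465 ≈ -0.0021505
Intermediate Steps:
1/(-1279 + q) = 1/(-1279 + 814) = 1/(-465) = -1/465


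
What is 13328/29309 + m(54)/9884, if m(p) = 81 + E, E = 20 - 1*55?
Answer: 9505869/20692154 ≈ 0.45939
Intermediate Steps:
E = -35 (E = 20 - 55 = -35)
m(p) = 46 (m(p) = 81 - 35 = 46)
13328/29309 + m(54)/9884 = 13328/29309 + 46/9884 = 13328*(1/29309) + 46*(1/9884) = 1904/4187 + 23/4942 = 9505869/20692154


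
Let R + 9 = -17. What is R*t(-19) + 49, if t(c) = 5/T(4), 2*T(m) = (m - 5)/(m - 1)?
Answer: 829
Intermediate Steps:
R = -26 (R = -9 - 17 = -26)
T(m) = (-5 + m)/(2*(-1 + m)) (T(m) = ((m - 5)/(m - 1))/2 = ((-5 + m)/(-1 + m))/2 = (-5 + m)/(2*(-1 + m)))
t(c) = -30 (t(c) = 5/(((-5 + 4)/(2*(-1 + 4)))) = 5/(((½)*(-1)/3)) = 5/(((½)*(⅓)*(-1))) = 5/(-⅙) = 5*(-6) = -30)
R*t(-19) + 49 = -26*(-30) + 49 = 780 + 49 = 829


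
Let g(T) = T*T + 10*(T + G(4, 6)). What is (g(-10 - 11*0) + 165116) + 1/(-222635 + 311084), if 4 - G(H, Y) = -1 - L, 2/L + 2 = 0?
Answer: 14607883045/88449 ≈ 1.6516e+5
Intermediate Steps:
L = -1 (L = 2/(-2 + 0) = 2/(-2) = 2*(-½) = -1)
G(H, Y) = 4 (G(H, Y) = 4 - (-1 - 1*(-1)) = 4 - (-1 + 1) = 4 - 1*0 = 4 + 0 = 4)
g(T) = 40 + T² + 10*T (g(T) = T*T + 10*(T + 4) = T² + 10*(4 + T) = T² + (40 + 10*T) = 40 + T² + 10*T)
(g(-10 - 11*0) + 165116) + 1/(-222635 + 311084) = ((40 + (-10 - 11*0)² + 10*(-10 - 11*0)) + 165116) + 1/(-222635 + 311084) = ((40 + (-10 + 0)² + 10*(-10 + 0)) + 165116) + 1/88449 = ((40 + (-10)² + 10*(-10)) + 165116) + 1/88449 = ((40 + 100 - 100) + 165116) + 1/88449 = (40 + 165116) + 1/88449 = 165156 + 1/88449 = 14607883045/88449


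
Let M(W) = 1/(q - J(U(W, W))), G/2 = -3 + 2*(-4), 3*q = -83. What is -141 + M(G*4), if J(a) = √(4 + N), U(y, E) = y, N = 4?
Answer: -961446/6817 + 18*√2/6817 ≈ -141.03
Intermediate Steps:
q = -83/3 (q = (⅓)*(-83) = -83/3 ≈ -27.667)
J(a) = 2*√2 (J(a) = √(4 + 4) = √8 = 2*√2)
G = -22 (G = 2*(-3 + 2*(-4)) = 2*(-3 - 8) = 2*(-11) = -22)
M(W) = 1/(-83/3 - 2*√2)
-141 + M(G*4) = -141 + (-249/6817 + 18*√2/6817) = -961446/6817 + 18*√2/6817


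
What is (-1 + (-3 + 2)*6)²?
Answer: 49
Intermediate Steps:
(-1 + (-3 + 2)*6)² = (-1 - 1*6)² = (-1 - 6)² = (-7)² = 49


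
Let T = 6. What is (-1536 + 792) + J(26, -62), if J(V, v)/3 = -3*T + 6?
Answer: -780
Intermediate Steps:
J(V, v) = -36 (J(V, v) = 3*(-3*6 + 6) = 3*(-18 + 6) = 3*(-12) = -36)
(-1536 + 792) + J(26, -62) = (-1536 + 792) - 36 = -744 - 36 = -780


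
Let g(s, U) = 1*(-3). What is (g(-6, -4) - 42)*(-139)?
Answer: 6255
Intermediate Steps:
g(s, U) = -3
(g(-6, -4) - 42)*(-139) = (-3 - 42)*(-139) = -45*(-139) = 6255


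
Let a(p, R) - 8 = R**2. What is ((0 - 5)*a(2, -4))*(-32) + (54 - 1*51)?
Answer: 3843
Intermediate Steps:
a(p, R) = 8 + R**2
((0 - 5)*a(2, -4))*(-32) + (54 - 1*51) = ((0 - 5)*(8 + (-4)**2))*(-32) + (54 - 1*51) = -5*(8 + 16)*(-32) + (54 - 51) = -5*24*(-32) + 3 = -120*(-32) + 3 = 3840 + 3 = 3843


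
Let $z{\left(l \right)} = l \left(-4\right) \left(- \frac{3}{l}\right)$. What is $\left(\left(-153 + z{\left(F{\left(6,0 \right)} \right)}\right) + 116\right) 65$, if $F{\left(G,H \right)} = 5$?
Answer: $-1625$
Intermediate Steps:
$z{\left(l \right)} = 12$ ($z{\left(l \right)} = - 4 l \left(- \frac{3}{l}\right) = 12$)
$\left(\left(-153 + z{\left(F{\left(6,0 \right)} \right)}\right) + 116\right) 65 = \left(\left(-153 + 12\right) + 116\right) 65 = \left(-141 + 116\right) 65 = \left(-25\right) 65 = -1625$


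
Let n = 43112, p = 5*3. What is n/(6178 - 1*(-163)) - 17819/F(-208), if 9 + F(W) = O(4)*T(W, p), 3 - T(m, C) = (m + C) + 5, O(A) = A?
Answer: -4731807/281615 ≈ -16.802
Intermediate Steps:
p = 15
T(m, C) = -2 - C - m (T(m, C) = 3 - ((m + C) + 5) = 3 - ((C + m) + 5) = 3 - (5 + C + m) = 3 + (-5 - C - m) = -2 - C - m)
F(W) = -77 - 4*W (F(W) = -9 + 4*(-2 - 1*15 - W) = -9 + 4*(-2 - 15 - W) = -9 + 4*(-17 - W) = -9 + (-68 - 4*W) = -77 - 4*W)
n/(6178 - 1*(-163)) - 17819/F(-208) = 43112/(6178 - 1*(-163)) - 17819/(-77 - 4*(-208)) = 43112/(6178 + 163) - 17819/(-77 + 832) = 43112/6341 - 17819/755 = 43112*(1/6341) - 17819*1/755 = 2536/373 - 17819/755 = -4731807/281615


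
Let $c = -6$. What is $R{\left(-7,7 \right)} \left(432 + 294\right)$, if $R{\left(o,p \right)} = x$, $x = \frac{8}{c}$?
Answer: $-968$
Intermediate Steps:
$x = - \frac{4}{3}$ ($x = \frac{8}{-6} = 8 \left(- \frac{1}{6}\right) = - \frac{4}{3} \approx -1.3333$)
$R{\left(o,p \right)} = - \frac{4}{3}$
$R{\left(-7,7 \right)} \left(432 + 294\right) = - \frac{4 \left(432 + 294\right)}{3} = \left(- \frac{4}{3}\right) 726 = -968$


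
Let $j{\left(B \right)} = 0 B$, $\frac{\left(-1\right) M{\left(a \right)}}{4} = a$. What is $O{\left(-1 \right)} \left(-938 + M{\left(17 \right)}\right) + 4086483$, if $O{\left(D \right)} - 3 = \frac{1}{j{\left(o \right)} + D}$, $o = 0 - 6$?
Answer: $4084471$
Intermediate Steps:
$M{\left(a \right)} = - 4 a$
$o = -6$ ($o = 0 - 6 = -6$)
$j{\left(B \right)} = 0$
$O{\left(D \right)} = 3 + \frac{1}{D}$ ($O{\left(D \right)} = 3 + \frac{1}{0 + D} = 3 + \frac{1}{D}$)
$O{\left(-1 \right)} \left(-938 + M{\left(17 \right)}\right) + 4086483 = \left(3 + \frac{1}{-1}\right) \left(-938 - 68\right) + 4086483 = \left(3 - 1\right) \left(-938 - 68\right) + 4086483 = 2 \left(-1006\right) + 4086483 = -2012 + 4086483 = 4084471$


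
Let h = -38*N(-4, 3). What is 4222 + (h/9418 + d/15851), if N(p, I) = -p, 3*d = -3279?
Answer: 315133688085/74642359 ≈ 4221.9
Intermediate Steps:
d = -1093 (d = (⅓)*(-3279) = -1093)
h = -152 (h = -(-38)*(-4) = -38*4 = -152)
4222 + (h/9418 + d/15851) = 4222 + (-152/9418 - 1093/15851) = 4222 + (-152*1/9418 - 1093*1/15851) = 4222 + (-76/4709 - 1093/15851) = 4222 - 6351613/74642359 = 315133688085/74642359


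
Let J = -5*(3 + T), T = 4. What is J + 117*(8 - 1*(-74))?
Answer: 9559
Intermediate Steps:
J = -35 (J = -5*(3 + 4) = -5*7 = -35)
J + 117*(8 - 1*(-74)) = -35 + 117*(8 - 1*(-74)) = -35 + 117*(8 + 74) = -35 + 117*82 = -35 + 9594 = 9559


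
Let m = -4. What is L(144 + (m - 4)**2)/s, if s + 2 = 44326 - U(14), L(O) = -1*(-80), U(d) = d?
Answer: 8/4431 ≈ 0.0018055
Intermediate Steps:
L(O) = 80
s = 44310 (s = -2 + (44326 - 1*14) = -2 + (44326 - 14) = -2 + 44312 = 44310)
L(144 + (m - 4)**2)/s = 80/44310 = 80*(1/44310) = 8/4431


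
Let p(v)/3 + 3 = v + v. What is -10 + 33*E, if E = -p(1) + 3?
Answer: 188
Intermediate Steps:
p(v) = -9 + 6*v (p(v) = -9 + 3*(v + v) = -9 + 3*(2*v) = -9 + 6*v)
E = 6 (E = -(-9 + 6*1) + 3 = -(-9 + 6) + 3 = -1*(-3) + 3 = 3 + 3 = 6)
-10 + 33*E = -10 + 33*6 = -10 + 198 = 188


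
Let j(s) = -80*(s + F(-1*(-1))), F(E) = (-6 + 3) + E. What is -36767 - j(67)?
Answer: -31567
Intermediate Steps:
F(E) = -3 + E
j(s) = 160 - 80*s (j(s) = -80*(s + (-3 - 1*(-1))) = -80*(s + (-3 + 1)) = -80*(s - 2) = -80*(-2 + s) = 160 - 80*s)
-36767 - j(67) = -36767 - (160 - 80*67) = -36767 - (160 - 5360) = -36767 - 1*(-5200) = -36767 + 5200 = -31567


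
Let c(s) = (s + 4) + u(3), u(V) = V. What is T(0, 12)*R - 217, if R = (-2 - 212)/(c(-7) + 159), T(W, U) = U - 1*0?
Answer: -12357/53 ≈ -233.15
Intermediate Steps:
T(W, U) = U (T(W, U) = U + 0 = U)
c(s) = 7 + s (c(s) = (s + 4) + 3 = (4 + s) + 3 = 7 + s)
R = -214/159 (R = (-2 - 212)/((7 - 7) + 159) = -214/(0 + 159) = -214/159 ≈ -1.3459)
T(0, 12)*R - 217 = 12*(-214/159) - 217 = -856/53 - 217 = -12357/53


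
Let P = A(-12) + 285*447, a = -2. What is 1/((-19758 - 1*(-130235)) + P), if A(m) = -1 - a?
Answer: 1/237873 ≈ 4.2039e-6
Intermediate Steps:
A(m) = 1 (A(m) = -1 - 1*(-2) = -1 + 2 = 1)
P = 127396 (P = 1 + 285*447 = 1 + 127395 = 127396)
1/((-19758 - 1*(-130235)) + P) = 1/((-19758 - 1*(-130235)) + 127396) = 1/((-19758 + 130235) + 127396) = 1/(110477 + 127396) = 1/237873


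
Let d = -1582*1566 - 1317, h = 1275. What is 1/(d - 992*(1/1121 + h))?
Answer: -1121/4196497001 ≈ -2.6713e-7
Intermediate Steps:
d = -2478729 (d = -2477412 - 1317 = -2478729)
1/(d - 992*(1/1121 + h)) = 1/(-2478729 - 992*(1/1121 + 1275)) = 1/(-2478729 - 992*1429276/1121) = 1/(-2478729 - 1417841792/1121) = 1/(-4196497001/1121) = -1121/4196497001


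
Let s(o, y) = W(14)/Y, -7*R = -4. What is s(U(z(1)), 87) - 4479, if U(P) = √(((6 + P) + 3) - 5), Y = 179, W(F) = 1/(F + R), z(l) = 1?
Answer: -81777575/18258 ≈ -4479.0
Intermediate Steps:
R = 4/7 (R = -⅐*(-4) = 4/7 ≈ 0.57143)
W(F) = 1/(4/7 + F) (W(F) = 1/(F + 4/7) = 1/(4/7 + F))
U(P) = √(4 + P) (U(P) = √((9 + P) - 5) = √(4 + P))
s(o, y) = 7/18258 (s(o, y) = (7/(4 + 7*14))/179 = (7/(4 + 98))*(1/179) = (7/102)*(1/179) = 7/18258)
s(U(z(1)), 87) - 4479 = 7/18258 - 4479 = -81777575/18258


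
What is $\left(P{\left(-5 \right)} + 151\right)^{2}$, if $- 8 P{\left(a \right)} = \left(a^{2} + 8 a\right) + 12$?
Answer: $\frac{1466521}{64} \approx 22914.0$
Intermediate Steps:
$P{\left(a \right)} = - \frac{3}{2} - a - \frac{a^{2}}{8}$ ($P{\left(a \right)} = - \frac{\left(a^{2} + 8 a\right) + 12}{8} = - \frac{12 + a^{2} + 8 a}{8} = - \frac{3}{2} - a - \frac{a^{2}}{8}$)
$\left(P{\left(-5 \right)} + 151\right)^{2} = \left(\left(- \frac{3}{2} - -5 - \frac{\left(-5\right)^{2}}{8}\right) + 151\right)^{2} = \left(\left(- \frac{3}{2} + 5 - \frac{25}{8}\right) + 151\right)^{2} = \left(\frac{3}{8} + 151\right)^{2} = \left(\frac{1211}{8}\right)^{2} = \frac{1466521}{64}$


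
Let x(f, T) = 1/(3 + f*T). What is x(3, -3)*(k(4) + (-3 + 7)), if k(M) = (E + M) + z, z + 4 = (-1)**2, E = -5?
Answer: 0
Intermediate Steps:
z = -3 (z = -4 + (-1)**2 = -4 + 1 = -3)
x(f, T) = 1/(3 + T*f)
k(M) = -8 + M (k(M) = (-5 + M) - 3 = -8 + M)
x(3, -3)*(k(4) + (-3 + 7)) = ((-8 + 4) + (-3 + 7))/(3 - 3*3) = (-4 + 4)/(3 - 9) = 0/(-6) = -1/6*0 = 0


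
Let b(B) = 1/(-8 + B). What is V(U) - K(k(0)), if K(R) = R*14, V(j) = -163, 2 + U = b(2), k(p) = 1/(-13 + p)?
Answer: -2105/13 ≈ -161.92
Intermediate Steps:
U = -13/6 (U = -2 + 1/(-8 + 2) = -2 + 1/(-6) = -2 - 1/6 = -13/6 ≈ -2.1667)
K(R) = 14*R
V(U) - K(k(0)) = -163 - 14/(-13 + 0) = -163 - 14/(-13) = -163 - 14*(-1)/13 = -163 - 1*(-14/13) = -163 + 14/13 = -2105/13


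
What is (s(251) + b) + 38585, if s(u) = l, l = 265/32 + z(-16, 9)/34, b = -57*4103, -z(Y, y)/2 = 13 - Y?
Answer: -106232007/544 ≈ -1.9528e+5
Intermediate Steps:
z(Y, y) = -26 + 2*Y (z(Y, y) = -2*(13 - Y) = -26 + 2*Y)
b = -233871
l = 3577/544 (l = 265/32 + (-26 + 2*(-16))/34 = 265*(1/32) + (-26 - 32)*(1/34) = 265/32 - 58*1/34 = 265/32 - 29/17 = 3577/544 ≈ 6.5754)
s(u) = 3577/544
(s(251) + b) + 38585 = (3577/544 - 233871) + 38585 = -127222247/544 + 38585 = -106232007/544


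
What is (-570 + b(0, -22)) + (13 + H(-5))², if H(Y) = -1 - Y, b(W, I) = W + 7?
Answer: -274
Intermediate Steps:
b(W, I) = 7 + W
(-570 + b(0, -22)) + (13 + H(-5))² = (-570 + (7 + 0)) + (13 + (-1 - 1*(-5)))² = (-570 + 7) + (13 + (-1 + 5))² = -563 + (13 + 4)² = -563 + 17² = -563 + 289 = -274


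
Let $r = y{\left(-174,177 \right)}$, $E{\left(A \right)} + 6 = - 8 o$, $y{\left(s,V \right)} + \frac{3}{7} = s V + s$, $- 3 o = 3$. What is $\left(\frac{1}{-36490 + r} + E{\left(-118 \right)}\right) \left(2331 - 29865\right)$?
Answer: $- \frac{26004954378}{472237} \approx -55068.0$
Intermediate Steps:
$o = -1$ ($o = \left(- \frac{1}{3}\right) 3 = -1$)
$y{\left(s,V \right)} = - \frac{3}{7} + s + V s$ ($y{\left(s,V \right)} = - \frac{3}{7} + \left(s V + s\right) = - \frac{3}{7} + \left(V s + s\right) = - \frac{3}{7} + \left(s + V s\right) = - \frac{3}{7} + s + V s$)
$E{\left(A \right)} = 2$ ($E{\left(A \right)} = -6 - -8 = -6 + 8 = 2$)
$r = - \frac{216807}{7}$ ($r = - \frac{3}{7} - 174 + 177 \left(-174\right) = - \frac{3}{7} - 174 - 30798 = - \frac{216807}{7} \approx -30972.0$)
$\left(\frac{1}{-36490 + r} + E{\left(-118 \right)}\right) \left(2331 - 29865\right) = \left(\frac{1}{-36490 - \frac{216807}{7}} + 2\right) \left(2331 - 29865\right) = \left(\frac{1}{- \frac{472237}{7}} + 2\right) \left(-27534\right) = \left(- \frac{7}{472237} + 2\right) \left(-27534\right) = \frac{944467}{472237} \left(-27534\right) = - \frac{26004954378}{472237}$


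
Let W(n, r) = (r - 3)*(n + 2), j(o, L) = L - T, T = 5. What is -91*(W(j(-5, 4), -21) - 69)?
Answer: 8463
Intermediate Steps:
j(o, L) = -5 + L (j(o, L) = L - 1*5 = L - 5 = -5 + L)
W(n, r) = (-3 + r)*(2 + n)
-91*(W(j(-5, 4), -21) - 69) = -91*((-6 - 3*(-5 + 4) + 2*(-21) + (-5 + 4)*(-21)) - 69) = -91*((-6 - 3*(-1) - 42 - 1*(-21)) - 69) = -91*((-6 + 3 - 42 + 21) - 69) = -91*(-24 - 69) = -91*(-93) = 8463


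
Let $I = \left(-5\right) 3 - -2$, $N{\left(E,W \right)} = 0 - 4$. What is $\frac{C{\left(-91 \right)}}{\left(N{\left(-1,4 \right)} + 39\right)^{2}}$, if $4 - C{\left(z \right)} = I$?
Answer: $\frac{17}{1225} \approx 0.013878$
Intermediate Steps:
$N{\left(E,W \right)} = -4$
$I = -13$ ($I = -15 + 2 = -13$)
$C{\left(z \right)} = 17$ ($C{\left(z \right)} = 4 - -13 = 4 + 13 = 17$)
$\frac{C{\left(-91 \right)}}{\left(N{\left(-1,4 \right)} + 39\right)^{2}} = \frac{17}{\left(-4 + 39\right)^{2}} = \frac{17}{35^{2}} = \frac{17}{1225}$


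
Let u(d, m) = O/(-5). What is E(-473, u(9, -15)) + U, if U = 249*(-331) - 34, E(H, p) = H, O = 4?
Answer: -82926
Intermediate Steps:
u(d, m) = -4/5 (u(d, m) = 4/(-5) = 4*(-1/5) = -4/5)
U = -82453 (U = -82419 - 34 = -82453)
E(-473, u(9, -15)) + U = -473 - 82453 = -82926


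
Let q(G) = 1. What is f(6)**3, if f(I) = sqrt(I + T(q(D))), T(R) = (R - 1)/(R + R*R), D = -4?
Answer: 6*sqrt(6) ≈ 14.697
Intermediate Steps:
T(R) = (-1 + R)/(R + R**2)
f(I) = sqrt(I) (f(I) = sqrt(I + (-1 + 1)/(1*(1 + 1))) = sqrt(I + 1*0/2) = sqrt(I + 1*(1/2)*0) = sqrt(I + 0) = sqrt(I))
f(6)**3 = (sqrt(6))**3 = 6*sqrt(6)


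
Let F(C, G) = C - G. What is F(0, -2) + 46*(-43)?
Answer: -1976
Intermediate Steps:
F(0, -2) + 46*(-43) = (0 - 1*(-2)) + 46*(-43) = (0 + 2) - 1978 = 2 - 1978 = -1976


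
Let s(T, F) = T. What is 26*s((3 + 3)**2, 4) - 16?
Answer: 920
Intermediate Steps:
26*s((3 + 3)**2, 4) - 16 = 26*(3 + 3)**2 - 16 = 26*6**2 - 16 = 26*36 - 16 = 936 - 16 = 920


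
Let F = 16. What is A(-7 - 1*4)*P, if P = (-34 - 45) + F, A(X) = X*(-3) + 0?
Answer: -2079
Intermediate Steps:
A(X) = -3*X (A(X) = -3*X + 0 = -3*X)
P = -63 (P = (-34 - 45) + 16 = -79 + 16 = -63)
A(-7 - 1*4)*P = -3*(-7 - 1*4)*(-63) = -3*(-7 - 4)*(-63) = -3*(-11)*(-63) = 33*(-63) = -2079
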